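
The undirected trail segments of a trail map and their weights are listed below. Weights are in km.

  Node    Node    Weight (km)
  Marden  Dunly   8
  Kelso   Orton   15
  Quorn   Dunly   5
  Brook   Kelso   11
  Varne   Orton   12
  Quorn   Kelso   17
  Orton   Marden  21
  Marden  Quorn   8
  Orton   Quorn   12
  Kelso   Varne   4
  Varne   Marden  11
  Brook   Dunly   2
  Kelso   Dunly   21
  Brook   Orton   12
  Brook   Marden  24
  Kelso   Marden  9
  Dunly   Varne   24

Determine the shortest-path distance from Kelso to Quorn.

Compare a few routes:
Kelso–Brook–Dunly–Quorn: 11+2+5 = 18
Kelso–Quorn: 17 = 17
The minimum is 17 km via Kelso–Quorn.

17 km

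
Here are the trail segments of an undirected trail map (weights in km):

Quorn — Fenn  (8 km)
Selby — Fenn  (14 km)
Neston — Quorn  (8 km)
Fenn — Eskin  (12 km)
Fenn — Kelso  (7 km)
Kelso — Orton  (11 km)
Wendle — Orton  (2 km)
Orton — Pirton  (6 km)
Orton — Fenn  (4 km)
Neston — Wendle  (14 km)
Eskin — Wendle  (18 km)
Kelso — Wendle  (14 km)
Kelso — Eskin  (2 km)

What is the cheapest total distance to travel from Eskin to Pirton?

Running Dijkstra from Eskin:
Eskin: 0
Kelso: 2  (via Eskin)
Fenn: 9  (via Kelso)
Orton: 13  (via Kelso)
Wendle: 15  (via Orton)
Quorn: 17  (via Fenn)
Pirton: 19  (via Orton)
Shortest route: Eskin → Kelso → Orton → Pirton = 19 km.

19 km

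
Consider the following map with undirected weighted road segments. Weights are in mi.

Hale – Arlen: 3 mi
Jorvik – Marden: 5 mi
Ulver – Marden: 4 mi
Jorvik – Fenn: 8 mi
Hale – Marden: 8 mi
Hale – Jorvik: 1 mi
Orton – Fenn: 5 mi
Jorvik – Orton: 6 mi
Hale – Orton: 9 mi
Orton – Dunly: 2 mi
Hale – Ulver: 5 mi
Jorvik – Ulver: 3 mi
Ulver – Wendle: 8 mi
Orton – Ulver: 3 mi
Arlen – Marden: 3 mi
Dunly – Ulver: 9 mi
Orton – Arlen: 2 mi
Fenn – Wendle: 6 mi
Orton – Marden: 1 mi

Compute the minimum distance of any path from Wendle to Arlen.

Running Dijkstra from Wendle:
Wendle: 0
Fenn: 6  (via Wendle)
Ulver: 8  (via Wendle)
Jorvik: 11  (via Ulver)
Orton: 11  (via Fenn)
Hale: 12  (via Jorvik)
Marden: 12  (via Ulver)
Arlen: 13  (via Orton)
Shortest route: Wendle → Fenn → Orton → Arlen = 13 mi.

13 mi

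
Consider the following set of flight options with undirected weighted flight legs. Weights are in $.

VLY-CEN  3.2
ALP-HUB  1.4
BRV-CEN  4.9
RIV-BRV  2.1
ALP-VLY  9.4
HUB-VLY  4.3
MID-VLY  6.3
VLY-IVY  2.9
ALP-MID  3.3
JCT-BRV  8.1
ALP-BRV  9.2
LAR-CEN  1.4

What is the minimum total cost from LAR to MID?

Settle nodes by increasing distance from LAR:
LAR: 0
CEN: 1.4  (via LAR)
VLY: 4.6  (via CEN)
BRV: 6.3  (via CEN)
IVY: 7.5  (via VLY)
RIV: 8.4  (via BRV)
HUB: 8.9  (via VLY)
ALP: 10.3  (via HUB)
MID: 10.9  (via VLY)
Shortest route: LAR → CEN → VLY → MID = $10.9.

$10.9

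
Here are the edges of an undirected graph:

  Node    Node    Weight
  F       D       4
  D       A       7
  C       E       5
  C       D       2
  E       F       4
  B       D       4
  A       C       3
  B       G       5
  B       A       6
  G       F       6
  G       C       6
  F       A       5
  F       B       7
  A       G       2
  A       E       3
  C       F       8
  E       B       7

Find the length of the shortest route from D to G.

7

Running Dijkstra from D:
D: 0
C: 2  (via D)
B: 4  (via D)
F: 4  (via D)
A: 5  (via C)
E: 7  (via C)
G: 7  (via A)
Shortest route: D–C–A–G = 7.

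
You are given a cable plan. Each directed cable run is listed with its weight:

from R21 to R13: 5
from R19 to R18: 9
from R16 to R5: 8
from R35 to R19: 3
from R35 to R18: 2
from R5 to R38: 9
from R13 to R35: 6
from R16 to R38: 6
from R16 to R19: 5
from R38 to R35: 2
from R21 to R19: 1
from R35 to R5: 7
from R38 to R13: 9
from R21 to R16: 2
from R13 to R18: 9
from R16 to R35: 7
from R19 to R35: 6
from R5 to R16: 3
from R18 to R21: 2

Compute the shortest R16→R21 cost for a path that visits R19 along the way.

15

Best R16 to R19: R16 → R19 costing 5
Best R19 to R21: R19 → R35 → R18 → R21 costing 10
Total via R19: 5 + 10 = 15.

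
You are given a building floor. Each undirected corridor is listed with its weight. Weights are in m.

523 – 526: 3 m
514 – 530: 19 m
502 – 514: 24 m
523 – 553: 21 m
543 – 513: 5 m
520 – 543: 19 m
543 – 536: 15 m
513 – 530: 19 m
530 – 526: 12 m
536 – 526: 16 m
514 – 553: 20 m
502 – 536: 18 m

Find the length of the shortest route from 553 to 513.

55 m

Running Dijkstra from 553:
553: 0
514: 20  (via 553)
523: 21  (via 553)
526: 24  (via 523)
530: 36  (via 526)
536: 40  (via 526)
502: 44  (via 514)
543: 55  (via 536)
513: 55  (via 530)
Shortest route: 553 → 523 → 526 → 530 → 513 = 55 m.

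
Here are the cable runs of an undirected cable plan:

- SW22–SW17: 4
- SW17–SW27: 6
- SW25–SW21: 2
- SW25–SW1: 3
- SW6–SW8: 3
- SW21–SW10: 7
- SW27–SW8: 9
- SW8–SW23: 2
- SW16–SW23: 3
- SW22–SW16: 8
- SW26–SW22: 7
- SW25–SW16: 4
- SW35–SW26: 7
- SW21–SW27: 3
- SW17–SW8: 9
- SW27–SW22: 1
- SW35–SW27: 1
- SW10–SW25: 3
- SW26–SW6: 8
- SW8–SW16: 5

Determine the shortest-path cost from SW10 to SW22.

9

Enumerating some paths:
SW10 - SW21 - SW27 - SW22: 7+3+1 = 11
SW10 - SW25 - SW21 - SW27 - SW22: 3+2+3+1 = 9
Cheapest is SW10 - SW25 - SW21 - SW27 - SW22 at 9.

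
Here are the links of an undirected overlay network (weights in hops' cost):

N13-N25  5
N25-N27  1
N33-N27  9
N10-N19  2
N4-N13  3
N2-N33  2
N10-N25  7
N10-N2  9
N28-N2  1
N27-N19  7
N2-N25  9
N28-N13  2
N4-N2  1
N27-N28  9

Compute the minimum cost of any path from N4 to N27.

Candidate routes:
N4 → N13 → N25 → N27: 3+5+1 = 9
N4 → N2 → N25 → N27: 1+9+1 = 11
N4 → N2 → N28 → N13 → N25 → N27: 1+1+2+5+1 = 10
Cheapest is N4 → N13 → N25 → N27 at 9 hops' cost.

9 hops' cost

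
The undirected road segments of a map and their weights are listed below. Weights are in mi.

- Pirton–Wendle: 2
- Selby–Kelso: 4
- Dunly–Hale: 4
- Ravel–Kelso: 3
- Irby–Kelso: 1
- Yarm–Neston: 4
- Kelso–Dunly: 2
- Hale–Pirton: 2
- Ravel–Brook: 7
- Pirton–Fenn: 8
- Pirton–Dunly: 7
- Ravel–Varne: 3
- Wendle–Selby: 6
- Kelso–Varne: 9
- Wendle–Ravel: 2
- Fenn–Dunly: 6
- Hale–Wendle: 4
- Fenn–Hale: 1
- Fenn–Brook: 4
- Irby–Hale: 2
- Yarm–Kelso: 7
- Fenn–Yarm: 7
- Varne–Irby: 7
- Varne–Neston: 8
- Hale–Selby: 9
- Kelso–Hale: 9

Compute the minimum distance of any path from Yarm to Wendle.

12 mi

Shortest distances from Yarm:
Yarm: 0
Neston: 4  (via Yarm)
Kelso: 7  (via Yarm)
Fenn: 7  (via Yarm)
Hale: 8  (via Fenn)
Irby: 8  (via Kelso)
Dunly: 9  (via Kelso)
Ravel: 10  (via Kelso)
Pirton: 10  (via Hale)
Selby: 11  (via Kelso)
Brook: 11  (via Fenn)
Wendle: 12  (via Hale)
Shortest route: Yarm → Fenn → Hale → Wendle = 12 mi.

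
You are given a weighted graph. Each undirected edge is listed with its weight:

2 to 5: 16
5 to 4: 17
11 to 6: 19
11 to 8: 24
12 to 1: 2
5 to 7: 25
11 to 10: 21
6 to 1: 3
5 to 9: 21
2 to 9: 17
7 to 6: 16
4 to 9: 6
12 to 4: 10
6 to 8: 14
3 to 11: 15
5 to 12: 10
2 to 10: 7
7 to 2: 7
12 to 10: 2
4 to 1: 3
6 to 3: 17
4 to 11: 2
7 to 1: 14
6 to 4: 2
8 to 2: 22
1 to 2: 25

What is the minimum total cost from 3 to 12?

Enumerating some paths:
3 → 6 → 4 → 1 → 12: 17+2+3+2 = 24
3 → 11 → 4 → 6 → 1 → 12: 15+2+2+3+2 = 24
3 → 11 → 4 → 1 → 12: 15+2+3+2 = 22
The minimum is 22 via 3 → 11 → 4 → 1 → 12.

22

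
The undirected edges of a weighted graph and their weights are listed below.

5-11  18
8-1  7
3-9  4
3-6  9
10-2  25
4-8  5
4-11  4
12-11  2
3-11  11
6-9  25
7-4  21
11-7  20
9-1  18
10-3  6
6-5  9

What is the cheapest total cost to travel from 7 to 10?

Running Dijkstra from 7:
7: 0
11: 20  (via 7)
4: 21  (via 7)
12: 22  (via 11)
8: 26  (via 4)
3: 31  (via 11)
1: 33  (via 8)
9: 35  (via 3)
10: 37  (via 3)
Shortest route: 7–11–3–10 = 37.

37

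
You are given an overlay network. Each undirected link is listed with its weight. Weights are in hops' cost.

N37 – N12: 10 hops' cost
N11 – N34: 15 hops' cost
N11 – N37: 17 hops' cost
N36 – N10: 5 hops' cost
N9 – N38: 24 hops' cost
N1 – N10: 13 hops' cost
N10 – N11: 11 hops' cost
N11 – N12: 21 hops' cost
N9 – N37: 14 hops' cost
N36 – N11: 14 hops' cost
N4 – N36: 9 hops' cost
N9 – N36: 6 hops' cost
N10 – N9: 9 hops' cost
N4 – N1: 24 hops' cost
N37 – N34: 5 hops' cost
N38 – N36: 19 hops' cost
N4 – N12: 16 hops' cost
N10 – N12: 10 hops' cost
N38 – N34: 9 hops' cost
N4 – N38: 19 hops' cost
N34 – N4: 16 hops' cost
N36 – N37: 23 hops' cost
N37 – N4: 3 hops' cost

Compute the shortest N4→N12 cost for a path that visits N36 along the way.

Shortest N4→N36: N4 → N36 = 9
Shortest N36→N12: N36 → N10 → N12 = 15
Total via N36: 9 + 15 = 24 hops' cost.

24 hops' cost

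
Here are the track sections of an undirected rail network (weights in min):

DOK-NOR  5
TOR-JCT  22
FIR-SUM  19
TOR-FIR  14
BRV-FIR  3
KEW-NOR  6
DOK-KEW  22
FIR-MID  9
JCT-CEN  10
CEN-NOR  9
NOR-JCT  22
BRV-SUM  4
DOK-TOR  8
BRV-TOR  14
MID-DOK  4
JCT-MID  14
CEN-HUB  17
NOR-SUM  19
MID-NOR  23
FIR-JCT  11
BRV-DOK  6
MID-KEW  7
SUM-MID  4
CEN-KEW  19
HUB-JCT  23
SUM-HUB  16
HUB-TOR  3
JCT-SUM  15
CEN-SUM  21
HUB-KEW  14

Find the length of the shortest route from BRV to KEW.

Candidate routes:
BRV–DOK–NOR–KEW: 6+5+6 = 17
BRV–SUM–MID–KEW: 4+4+7 = 15
The minimum is 15 min via BRV–SUM–MID–KEW.

15 min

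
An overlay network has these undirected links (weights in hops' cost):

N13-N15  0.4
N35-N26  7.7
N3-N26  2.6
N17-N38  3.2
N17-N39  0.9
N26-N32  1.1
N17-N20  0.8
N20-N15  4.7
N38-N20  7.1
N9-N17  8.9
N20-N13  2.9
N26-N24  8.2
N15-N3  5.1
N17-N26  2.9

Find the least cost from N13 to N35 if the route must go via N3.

15.8 hops' cost

Shortest N13→N3: N13 → N15 → N3 = 5.5
Shortest N3→N35: N3 → N26 → N35 = 10.3
Total via N3: 5.5 + 10.3 = 15.8 hops' cost.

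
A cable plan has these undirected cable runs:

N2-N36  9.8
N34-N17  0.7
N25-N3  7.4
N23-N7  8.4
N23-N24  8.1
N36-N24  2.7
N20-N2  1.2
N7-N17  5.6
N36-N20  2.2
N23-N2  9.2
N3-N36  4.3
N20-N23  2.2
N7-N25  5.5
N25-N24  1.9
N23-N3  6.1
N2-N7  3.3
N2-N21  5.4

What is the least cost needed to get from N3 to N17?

Enumerating some paths:
N3 → N36 → N20 → N2 → N7 → N17: 4.3+2.2+1.2+3.3+5.6 = 16.6
N3 → N36 → N24 → N25 → N7 → N17: 4.3+2.7+1.9+5.5+5.6 = 20
N3 → N23 → N20 → N2 → N7 → N17: 6.1+2.2+1.2+3.3+5.6 = 18.4
N3 → N25 → N7 → N17: 7.4+5.5+5.6 = 18.5
The minimum is 16.6 via N3 → N36 → N20 → N2 → N7 → N17.

16.6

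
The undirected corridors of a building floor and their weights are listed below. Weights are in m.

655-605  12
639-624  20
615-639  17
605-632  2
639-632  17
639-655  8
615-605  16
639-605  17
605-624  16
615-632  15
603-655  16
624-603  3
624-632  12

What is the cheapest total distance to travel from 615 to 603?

Compare a few routes:
615 - 605 - 632 - 624 - 603: 16+2+12+3 = 33
615 - 632 - 624 - 603: 15+12+3 = 30
Cheapest is 615 - 632 - 624 - 603 at 30 m.

30 m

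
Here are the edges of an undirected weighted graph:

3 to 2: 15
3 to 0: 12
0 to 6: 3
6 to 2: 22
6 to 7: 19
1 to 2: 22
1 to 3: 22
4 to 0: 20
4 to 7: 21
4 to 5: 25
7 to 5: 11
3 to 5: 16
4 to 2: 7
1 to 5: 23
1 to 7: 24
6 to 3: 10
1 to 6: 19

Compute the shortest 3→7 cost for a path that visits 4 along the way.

Shortest 3→4: 3–2–4 = 22
Shortest 4→7: 4–7 = 21
Total via 4: 22 + 21 = 43.

43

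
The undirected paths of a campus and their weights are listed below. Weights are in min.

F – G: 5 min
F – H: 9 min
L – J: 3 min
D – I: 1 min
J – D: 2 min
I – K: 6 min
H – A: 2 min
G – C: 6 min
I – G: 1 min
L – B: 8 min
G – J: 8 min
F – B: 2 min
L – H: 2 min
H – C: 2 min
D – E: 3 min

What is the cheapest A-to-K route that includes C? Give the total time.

17 min

Shortest A→C: A–H–C = 4
Shortest C→K: C–G–I–K = 13
Total via C: 4 + 13 = 17 min.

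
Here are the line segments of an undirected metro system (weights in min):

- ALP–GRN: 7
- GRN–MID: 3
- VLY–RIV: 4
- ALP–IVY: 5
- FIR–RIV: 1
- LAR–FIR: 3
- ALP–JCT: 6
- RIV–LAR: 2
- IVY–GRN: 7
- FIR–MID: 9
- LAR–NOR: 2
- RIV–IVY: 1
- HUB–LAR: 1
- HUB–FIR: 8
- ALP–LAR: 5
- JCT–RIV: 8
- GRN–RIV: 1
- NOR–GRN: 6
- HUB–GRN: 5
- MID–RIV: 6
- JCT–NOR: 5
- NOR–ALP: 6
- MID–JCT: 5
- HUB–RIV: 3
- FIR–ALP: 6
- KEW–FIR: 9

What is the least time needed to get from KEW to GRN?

Running Dijkstra from KEW:
KEW: 0
FIR: 9  (via KEW)
RIV: 10  (via FIR)
GRN: 11  (via RIV)
Shortest route: KEW → FIR → RIV → GRN = 11 min.

11 min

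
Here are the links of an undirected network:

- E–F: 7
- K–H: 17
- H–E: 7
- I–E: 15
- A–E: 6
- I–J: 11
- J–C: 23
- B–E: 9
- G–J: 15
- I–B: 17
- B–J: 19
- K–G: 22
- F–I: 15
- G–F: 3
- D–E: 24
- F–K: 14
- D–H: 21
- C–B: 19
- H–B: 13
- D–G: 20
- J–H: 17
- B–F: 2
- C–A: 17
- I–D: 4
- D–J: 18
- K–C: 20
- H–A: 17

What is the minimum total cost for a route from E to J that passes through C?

46

Shortest E→C: E → A → C = 23
Shortest C→J: C → J = 23
Total via C: 23 + 23 = 46.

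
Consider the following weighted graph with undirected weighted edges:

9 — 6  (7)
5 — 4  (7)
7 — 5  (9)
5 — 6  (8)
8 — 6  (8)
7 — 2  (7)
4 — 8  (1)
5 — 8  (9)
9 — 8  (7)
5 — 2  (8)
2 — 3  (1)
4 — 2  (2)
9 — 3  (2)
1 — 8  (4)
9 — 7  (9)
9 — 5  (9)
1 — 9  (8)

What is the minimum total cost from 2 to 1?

Shortest distances from 2:
2: 0
3: 1  (via 2)
4: 2  (via 2)
8: 3  (via 4)
9: 3  (via 3)
1: 7  (via 8)
Shortest route: 2–4–8–1 = 7.

7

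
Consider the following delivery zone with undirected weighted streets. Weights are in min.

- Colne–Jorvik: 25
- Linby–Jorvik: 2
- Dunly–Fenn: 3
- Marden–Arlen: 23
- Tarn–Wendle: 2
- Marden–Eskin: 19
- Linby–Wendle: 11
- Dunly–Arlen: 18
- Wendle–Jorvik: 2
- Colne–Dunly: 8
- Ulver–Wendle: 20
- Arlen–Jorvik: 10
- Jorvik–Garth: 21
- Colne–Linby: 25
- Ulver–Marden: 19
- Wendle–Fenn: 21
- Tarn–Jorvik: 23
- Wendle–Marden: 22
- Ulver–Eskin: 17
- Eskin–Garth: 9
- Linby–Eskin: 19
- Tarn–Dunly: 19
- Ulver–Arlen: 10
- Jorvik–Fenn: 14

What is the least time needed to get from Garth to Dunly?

38 min

Compare a few routes:
Garth–Jorvik–Fenn–Dunly: 21+14+3 = 38
Garth–Jorvik–Wendle–Tarn–Dunly: 21+2+2+19 = 44
The minimum is 38 min via Garth–Jorvik–Fenn–Dunly.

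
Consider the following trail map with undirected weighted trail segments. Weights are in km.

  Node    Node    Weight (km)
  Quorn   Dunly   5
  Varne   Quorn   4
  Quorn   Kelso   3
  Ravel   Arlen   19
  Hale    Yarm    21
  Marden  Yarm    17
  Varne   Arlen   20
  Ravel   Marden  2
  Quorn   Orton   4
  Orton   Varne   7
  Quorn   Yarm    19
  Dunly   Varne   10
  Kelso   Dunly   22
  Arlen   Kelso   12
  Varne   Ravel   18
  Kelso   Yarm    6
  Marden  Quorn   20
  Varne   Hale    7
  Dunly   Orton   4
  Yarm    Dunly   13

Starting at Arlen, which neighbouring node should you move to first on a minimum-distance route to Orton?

Kelso

Enumerating some paths:
Arlen - Kelso - Quorn - Orton: 12+3+4 = 19
Arlen - Kelso - Quorn - Dunly - Orton: 12+3+5+4 = 24
Cheapest is Arlen - Kelso - Quorn - Orton at 19 km.
So from Arlen the first move is to Kelso.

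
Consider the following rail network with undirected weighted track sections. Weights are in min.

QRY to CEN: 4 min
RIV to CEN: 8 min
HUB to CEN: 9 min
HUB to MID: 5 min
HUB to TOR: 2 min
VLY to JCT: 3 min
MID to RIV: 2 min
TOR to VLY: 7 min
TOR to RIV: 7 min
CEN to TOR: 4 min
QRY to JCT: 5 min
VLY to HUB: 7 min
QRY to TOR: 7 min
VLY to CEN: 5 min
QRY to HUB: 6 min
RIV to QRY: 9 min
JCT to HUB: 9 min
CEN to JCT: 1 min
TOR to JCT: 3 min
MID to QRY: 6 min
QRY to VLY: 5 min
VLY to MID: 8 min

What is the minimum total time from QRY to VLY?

Settle nodes by increasing distance from QRY:
QRY: 0
CEN: 4  (via QRY)
VLY: 5  (via QRY)
Shortest route: QRY → VLY = 5 min.

5 min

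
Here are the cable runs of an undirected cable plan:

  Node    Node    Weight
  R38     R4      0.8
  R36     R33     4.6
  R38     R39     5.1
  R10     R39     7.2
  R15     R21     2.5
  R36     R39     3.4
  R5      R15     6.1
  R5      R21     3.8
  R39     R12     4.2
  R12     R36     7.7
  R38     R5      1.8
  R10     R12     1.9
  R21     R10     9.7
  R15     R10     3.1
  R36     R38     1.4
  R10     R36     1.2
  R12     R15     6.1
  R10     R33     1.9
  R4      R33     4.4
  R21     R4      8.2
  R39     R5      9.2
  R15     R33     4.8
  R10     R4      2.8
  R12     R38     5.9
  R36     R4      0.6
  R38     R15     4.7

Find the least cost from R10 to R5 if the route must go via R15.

Best R10 to R15: R10–R15 costing 3.1
Shortest R15→R5: R15–R5 = 6.1
Total via R15: 3.1 + 6.1 = 9.2.

9.2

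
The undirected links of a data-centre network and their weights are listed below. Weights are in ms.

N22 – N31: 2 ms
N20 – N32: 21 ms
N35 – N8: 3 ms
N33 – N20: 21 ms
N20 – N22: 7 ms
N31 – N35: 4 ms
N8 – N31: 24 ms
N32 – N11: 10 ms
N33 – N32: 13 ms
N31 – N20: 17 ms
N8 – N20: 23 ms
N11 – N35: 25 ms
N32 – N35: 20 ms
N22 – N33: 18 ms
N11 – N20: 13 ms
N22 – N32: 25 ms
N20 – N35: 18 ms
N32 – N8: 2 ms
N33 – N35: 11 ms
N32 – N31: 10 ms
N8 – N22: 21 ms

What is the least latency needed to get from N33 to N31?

15 ms

Enumerating some paths:
N33–N22–N31: 18+2 = 20
N33–N35–N31: 11+4 = 15
Cheapest is N33–N35–N31 at 15 ms.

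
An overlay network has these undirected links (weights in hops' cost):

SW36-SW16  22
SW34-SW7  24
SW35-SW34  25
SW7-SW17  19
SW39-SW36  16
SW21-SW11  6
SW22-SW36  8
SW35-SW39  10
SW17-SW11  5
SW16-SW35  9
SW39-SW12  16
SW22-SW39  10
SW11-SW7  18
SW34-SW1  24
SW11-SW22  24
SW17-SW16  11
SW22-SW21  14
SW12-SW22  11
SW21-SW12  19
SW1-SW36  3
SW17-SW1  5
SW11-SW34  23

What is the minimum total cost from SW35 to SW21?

Shortest distances from SW35:
SW35: 0
SW16: 9  (via SW35)
SW39: 10  (via SW35)
SW17: 20  (via SW16)
SW22: 20  (via SW39)
SW1: 25  (via SW17)
SW34: 25  (via SW35)
SW11: 25  (via SW17)
SW12: 26  (via SW39)
SW36: 26  (via SW39)
SW21: 31  (via SW11)
Shortest route: SW35 → SW16 → SW17 → SW11 → SW21 = 31 hops' cost.

31 hops' cost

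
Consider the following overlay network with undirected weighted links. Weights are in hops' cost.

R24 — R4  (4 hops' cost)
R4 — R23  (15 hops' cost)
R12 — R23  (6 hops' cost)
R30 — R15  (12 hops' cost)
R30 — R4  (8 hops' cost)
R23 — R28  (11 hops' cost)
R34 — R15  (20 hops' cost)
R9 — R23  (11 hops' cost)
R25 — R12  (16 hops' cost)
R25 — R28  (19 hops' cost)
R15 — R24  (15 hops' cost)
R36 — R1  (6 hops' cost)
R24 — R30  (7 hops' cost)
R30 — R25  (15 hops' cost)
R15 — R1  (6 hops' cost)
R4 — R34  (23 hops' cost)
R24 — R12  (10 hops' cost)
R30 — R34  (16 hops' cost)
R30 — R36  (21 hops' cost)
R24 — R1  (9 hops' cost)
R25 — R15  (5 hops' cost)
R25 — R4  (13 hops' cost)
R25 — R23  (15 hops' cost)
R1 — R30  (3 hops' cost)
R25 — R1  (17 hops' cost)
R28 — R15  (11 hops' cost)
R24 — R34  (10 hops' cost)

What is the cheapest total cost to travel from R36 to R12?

Running Dijkstra from R36:
R36: 0
R1: 6  (via R36)
R30: 9  (via R1)
R15: 12  (via R1)
R24: 15  (via R1)
R4: 17  (via R30)
R25: 17  (via R15)
R28: 23  (via R15)
R12: 25  (via R24)
Shortest route: R36–R1–R24–R12 = 25 hops' cost.

25 hops' cost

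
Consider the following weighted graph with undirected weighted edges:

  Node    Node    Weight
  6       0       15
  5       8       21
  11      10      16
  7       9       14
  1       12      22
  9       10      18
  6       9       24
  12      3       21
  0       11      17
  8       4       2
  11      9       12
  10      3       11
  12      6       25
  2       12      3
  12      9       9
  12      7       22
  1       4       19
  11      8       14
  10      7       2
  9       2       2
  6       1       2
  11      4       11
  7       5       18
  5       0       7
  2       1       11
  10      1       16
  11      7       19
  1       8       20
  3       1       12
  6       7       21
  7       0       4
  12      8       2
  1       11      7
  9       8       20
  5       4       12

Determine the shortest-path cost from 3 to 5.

Running Dijkstra from 3:
3: 0
10: 11  (via 3)
1: 12  (via 3)
7: 13  (via 10)
6: 14  (via 1)
0: 17  (via 7)
11: 19  (via 1)
12: 21  (via 3)
2: 23  (via 1)
8: 23  (via 12)
5: 24  (via 0)
Shortest route: 3 → 10 → 7 → 0 → 5 = 24.

24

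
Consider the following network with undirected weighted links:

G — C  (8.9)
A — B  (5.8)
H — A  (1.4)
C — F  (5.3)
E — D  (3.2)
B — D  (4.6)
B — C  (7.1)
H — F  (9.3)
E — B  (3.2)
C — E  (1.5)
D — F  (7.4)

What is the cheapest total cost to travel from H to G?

Running Dijkstra from H:
H: 0
A: 1.4  (via H)
B: 7.2  (via A)
F: 9.3  (via H)
E: 10.4  (via B)
D: 11.8  (via B)
C: 11.9  (via E)
G: 20.8  (via C)
Shortest route: H → A → B → E → C → G = 20.8.

20.8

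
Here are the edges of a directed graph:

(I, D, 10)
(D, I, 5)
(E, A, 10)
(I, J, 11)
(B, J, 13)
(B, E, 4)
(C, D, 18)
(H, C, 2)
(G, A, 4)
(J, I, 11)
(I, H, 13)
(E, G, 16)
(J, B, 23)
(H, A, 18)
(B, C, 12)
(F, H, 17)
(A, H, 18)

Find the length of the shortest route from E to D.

Running Dijkstra from E:
E: 0
A: 10  (via E)
G: 16  (via E)
H: 28  (via A)
C: 30  (via H)
D: 48  (via C)
Shortest route: E–A–H–C–D = 48.

48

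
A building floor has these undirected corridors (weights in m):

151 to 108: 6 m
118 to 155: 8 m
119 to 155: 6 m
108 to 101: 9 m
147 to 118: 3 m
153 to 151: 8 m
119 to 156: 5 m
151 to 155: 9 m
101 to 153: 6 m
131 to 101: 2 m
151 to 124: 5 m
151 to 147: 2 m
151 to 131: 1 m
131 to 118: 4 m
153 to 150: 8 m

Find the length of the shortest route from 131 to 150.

Shortest distances from 131:
131: 0
151: 1  (via 131)
101: 2  (via 131)
147: 3  (via 151)
118: 4  (via 131)
124: 6  (via 151)
108: 7  (via 151)
153: 8  (via 101)
155: 10  (via 151)
150: 16  (via 153)
Shortest route: 131–101–153–150 = 16 m.

16 m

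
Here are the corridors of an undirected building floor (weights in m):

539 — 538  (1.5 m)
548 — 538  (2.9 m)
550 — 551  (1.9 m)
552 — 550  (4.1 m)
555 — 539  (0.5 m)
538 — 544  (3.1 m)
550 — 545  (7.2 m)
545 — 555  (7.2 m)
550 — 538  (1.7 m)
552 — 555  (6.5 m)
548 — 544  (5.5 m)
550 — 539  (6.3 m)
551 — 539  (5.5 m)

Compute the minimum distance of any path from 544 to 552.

8.9 m

Running Dijkstra from 544:
544: 0
538: 3.1  (via 544)
539: 4.6  (via 538)
550: 4.8  (via 538)
555: 5.1  (via 539)
548: 5.5  (via 544)
551: 6.7  (via 550)
552: 8.9  (via 550)
Shortest route: 544 → 538 → 550 → 552 = 8.9 m.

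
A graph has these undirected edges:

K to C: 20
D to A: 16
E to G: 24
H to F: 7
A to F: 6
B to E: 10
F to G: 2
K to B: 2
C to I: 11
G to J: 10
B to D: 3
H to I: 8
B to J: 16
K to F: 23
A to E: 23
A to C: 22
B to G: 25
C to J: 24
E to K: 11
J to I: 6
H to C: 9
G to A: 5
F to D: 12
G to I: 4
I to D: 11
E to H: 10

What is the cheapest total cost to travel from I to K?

Candidate routes:
I - G - F - D - B - K: 4+2+12+3+2 = 23
I - D - B - K: 11+3+2 = 16
Cheapest is I - D - B - K at 16.

16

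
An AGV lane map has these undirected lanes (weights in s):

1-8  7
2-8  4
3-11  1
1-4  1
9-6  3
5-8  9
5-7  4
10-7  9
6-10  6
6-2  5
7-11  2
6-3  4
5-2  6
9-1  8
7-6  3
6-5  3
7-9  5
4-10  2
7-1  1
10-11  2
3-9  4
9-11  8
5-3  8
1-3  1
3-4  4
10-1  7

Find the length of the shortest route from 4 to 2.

Shortest distances from 4:
4: 0
1: 1  (via 4)
3: 2  (via 1)
7: 2  (via 1)
10: 2  (via 4)
11: 3  (via 3)
6: 5  (via 7)
5: 6  (via 7)
9: 6  (via 3)
8: 8  (via 1)
2: 10  (via 6)
Shortest route: 4 → 1 → 7 → 6 → 2 = 10 s.

10 s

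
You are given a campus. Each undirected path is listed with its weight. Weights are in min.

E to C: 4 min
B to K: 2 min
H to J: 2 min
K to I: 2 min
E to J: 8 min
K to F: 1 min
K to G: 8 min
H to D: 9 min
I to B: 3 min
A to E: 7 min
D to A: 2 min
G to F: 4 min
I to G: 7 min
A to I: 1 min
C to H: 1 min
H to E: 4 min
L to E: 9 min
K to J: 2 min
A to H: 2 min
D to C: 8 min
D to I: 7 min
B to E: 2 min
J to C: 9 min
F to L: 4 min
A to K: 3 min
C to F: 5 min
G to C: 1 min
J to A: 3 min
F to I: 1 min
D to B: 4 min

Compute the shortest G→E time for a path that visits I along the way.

10 min

Shortest G→I: G → C → H → A → I = 5
Shortest I→E: I → B → E = 5
Total via I: 5 + 5 = 10 min.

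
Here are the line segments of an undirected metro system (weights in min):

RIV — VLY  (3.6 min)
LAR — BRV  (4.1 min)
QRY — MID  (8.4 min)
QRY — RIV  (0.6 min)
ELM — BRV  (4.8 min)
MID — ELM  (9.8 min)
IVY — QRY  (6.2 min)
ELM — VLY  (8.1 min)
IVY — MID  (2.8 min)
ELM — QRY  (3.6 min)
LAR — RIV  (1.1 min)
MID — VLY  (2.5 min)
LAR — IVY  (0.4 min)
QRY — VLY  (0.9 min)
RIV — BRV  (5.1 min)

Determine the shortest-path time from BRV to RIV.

5.1 min

Enumerating some paths:
BRV–ELM–QRY–RIV: 4.8+3.6+0.6 = 9
BRV–RIV: 5.1 = 5.1
BRV–LAR–RIV: 4.1+1.1 = 5.2
The minimum is 5.1 min via BRV–RIV.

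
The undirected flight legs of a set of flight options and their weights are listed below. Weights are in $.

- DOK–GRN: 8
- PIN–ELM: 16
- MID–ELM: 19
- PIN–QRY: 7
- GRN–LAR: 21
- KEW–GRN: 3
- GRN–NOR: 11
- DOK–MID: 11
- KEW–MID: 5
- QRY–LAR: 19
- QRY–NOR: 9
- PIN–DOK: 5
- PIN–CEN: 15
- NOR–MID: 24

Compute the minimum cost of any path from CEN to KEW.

Enumerating some paths:
CEN - PIN - DOK - MID - KEW: 15+5+11+5 = 36
CEN - PIN - DOK - GRN - KEW: 15+5+8+3 = 31
The minimum is $31 via CEN - PIN - DOK - GRN - KEW.

$31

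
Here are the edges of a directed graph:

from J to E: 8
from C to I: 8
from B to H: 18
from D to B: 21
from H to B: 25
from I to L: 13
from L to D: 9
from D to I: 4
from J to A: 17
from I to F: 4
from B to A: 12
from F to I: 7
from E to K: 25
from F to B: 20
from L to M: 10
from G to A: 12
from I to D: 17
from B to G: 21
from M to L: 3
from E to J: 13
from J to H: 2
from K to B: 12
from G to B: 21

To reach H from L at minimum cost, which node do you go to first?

D

Compare a few routes:
L → D → I → F → B → H: 9+4+4+20+18 = 55
L → D → B → H: 9+21+18 = 48
Cheapest is L → D → B → H at 48.
So from L the first move is to D.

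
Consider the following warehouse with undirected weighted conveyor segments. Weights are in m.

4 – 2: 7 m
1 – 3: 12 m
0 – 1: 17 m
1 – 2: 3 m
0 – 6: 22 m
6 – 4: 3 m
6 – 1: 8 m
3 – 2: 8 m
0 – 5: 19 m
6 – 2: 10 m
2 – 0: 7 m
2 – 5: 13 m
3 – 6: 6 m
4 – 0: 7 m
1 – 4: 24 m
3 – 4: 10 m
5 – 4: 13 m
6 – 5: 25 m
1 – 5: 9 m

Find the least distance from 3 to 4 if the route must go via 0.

22 m

Shortest 3→0: 3–2–0 = 15
Best 0 to 4: 0–4 costing 7
Total via 0: 15 + 7 = 22 m.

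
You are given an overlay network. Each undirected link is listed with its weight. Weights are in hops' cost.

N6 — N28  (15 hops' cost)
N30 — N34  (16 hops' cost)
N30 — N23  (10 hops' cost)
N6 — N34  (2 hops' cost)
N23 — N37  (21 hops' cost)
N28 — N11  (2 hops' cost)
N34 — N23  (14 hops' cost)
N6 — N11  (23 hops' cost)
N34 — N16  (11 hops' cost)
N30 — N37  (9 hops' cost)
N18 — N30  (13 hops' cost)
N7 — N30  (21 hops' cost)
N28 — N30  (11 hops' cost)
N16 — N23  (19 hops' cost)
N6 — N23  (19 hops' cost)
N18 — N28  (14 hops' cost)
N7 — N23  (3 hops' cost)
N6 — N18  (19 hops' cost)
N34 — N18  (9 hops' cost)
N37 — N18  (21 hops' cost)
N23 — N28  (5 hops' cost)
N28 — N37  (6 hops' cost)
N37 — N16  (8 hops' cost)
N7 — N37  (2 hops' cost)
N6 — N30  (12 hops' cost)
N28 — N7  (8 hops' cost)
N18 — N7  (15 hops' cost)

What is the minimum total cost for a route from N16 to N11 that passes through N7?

20 hops' cost

Shortest N16→N7: N16–N37–N7 = 10
Best N7 to N11: N7–N28–N11 costing 10
Total via N7: 10 + 10 = 20 hops' cost.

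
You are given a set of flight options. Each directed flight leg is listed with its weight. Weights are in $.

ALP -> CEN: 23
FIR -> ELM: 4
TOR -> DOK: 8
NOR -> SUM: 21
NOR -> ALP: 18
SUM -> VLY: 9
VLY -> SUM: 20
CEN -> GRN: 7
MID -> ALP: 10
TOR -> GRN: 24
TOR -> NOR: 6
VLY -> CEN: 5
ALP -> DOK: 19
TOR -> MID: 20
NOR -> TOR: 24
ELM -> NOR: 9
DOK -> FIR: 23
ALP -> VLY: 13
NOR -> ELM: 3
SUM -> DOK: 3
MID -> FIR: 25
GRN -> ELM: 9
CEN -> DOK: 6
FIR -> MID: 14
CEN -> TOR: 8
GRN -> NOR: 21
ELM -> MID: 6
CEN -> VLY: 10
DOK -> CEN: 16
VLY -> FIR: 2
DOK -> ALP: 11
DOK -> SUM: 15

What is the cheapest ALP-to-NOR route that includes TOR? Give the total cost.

$32

Best ALP to TOR: ALP → VLY → CEN → TOR costing 26
Shortest TOR→NOR: TOR → NOR = 6
Total via TOR: 26 + 6 = $32.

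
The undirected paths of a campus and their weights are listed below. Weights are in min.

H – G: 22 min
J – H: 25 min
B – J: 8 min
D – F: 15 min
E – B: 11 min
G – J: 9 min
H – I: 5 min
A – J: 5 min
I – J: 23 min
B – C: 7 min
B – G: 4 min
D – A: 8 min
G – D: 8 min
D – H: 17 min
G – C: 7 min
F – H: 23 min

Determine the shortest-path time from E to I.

42 min

Settle nodes by increasing distance from E:
E: 0
B: 11  (via E)
G: 15  (via B)
C: 18  (via B)
J: 19  (via B)
D: 23  (via G)
A: 24  (via J)
H: 37  (via G)
F: 38  (via D)
I: 42  (via J)
Shortest route: E → B → J → I = 42 min.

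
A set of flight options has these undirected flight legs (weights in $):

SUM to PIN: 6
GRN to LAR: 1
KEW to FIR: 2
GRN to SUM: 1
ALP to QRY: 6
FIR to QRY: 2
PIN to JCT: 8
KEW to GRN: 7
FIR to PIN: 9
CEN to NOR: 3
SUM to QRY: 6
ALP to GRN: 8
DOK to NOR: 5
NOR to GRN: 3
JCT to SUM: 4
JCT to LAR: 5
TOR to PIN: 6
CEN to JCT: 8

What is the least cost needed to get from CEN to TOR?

Shortest distances from CEN:
CEN: 0
NOR: 3  (via CEN)
GRN: 6  (via NOR)
LAR: 7  (via GRN)
SUM: 7  (via GRN)
DOK: 8  (via NOR)
JCT: 8  (via CEN)
QRY: 13  (via SUM)
PIN: 13  (via SUM)
KEW: 13  (via GRN)
ALP: 14  (via GRN)
FIR: 15  (via QRY)
TOR: 19  (via PIN)
Shortest route: CEN–NOR–GRN–SUM–PIN–TOR = $19.

$19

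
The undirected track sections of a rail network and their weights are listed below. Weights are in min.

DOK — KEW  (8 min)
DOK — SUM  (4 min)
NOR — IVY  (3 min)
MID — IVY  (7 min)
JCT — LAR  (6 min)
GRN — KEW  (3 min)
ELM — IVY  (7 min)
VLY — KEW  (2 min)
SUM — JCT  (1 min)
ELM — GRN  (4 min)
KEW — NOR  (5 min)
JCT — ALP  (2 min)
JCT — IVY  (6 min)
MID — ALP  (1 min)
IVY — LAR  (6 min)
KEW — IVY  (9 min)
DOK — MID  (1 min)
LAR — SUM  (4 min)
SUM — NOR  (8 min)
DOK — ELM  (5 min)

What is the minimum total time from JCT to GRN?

13 min

Candidate routes:
JCT–ALP–MID–DOK–KEW–GRN: 2+1+1+8+3 = 15
JCT–ALP–MID–DOK–ELM–GRN: 2+1+1+5+4 = 13
JCT–SUM–DOK–ELM–GRN: 1+4+5+4 = 14
Cheapest is JCT–ALP–MID–DOK–ELM–GRN at 13 min.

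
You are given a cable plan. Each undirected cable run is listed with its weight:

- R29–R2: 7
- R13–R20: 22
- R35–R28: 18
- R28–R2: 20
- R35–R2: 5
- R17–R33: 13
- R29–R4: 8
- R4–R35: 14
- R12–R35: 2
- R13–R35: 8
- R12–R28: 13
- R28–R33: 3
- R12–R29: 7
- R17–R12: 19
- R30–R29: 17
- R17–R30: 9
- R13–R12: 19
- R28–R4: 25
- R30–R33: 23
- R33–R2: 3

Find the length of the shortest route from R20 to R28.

Running Dijkstra from R20:
R20: 0
R13: 22  (via R20)
R35: 30  (via R13)
R12: 32  (via R35)
R2: 35  (via R35)
R33: 38  (via R2)
R29: 39  (via R12)
R28: 41  (via R33)
Shortest route: R20–R13–R35–R2–R33–R28 = 41.

41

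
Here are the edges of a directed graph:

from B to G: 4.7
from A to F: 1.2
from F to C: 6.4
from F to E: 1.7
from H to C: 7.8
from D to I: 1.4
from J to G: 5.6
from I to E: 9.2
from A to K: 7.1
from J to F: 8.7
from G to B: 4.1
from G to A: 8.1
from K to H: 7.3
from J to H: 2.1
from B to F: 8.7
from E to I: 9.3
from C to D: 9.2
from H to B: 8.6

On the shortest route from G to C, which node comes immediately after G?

Enumerating some paths:
G - B - F - C: 4.1+8.7+6.4 = 19.2
G - A - K - H - C: 8.1+7.1+7.3+7.8 = 30.3
G - A - F - C: 8.1+1.2+6.4 = 15.7
Cheapest is G - A - F - C at 15.7.
So from G the first move is to A.

A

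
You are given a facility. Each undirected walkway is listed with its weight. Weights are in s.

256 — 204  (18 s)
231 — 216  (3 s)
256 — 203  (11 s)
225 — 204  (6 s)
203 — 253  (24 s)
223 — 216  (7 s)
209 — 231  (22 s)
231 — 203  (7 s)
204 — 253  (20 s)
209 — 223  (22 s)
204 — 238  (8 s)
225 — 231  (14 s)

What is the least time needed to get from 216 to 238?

31 s

Shortest distances from 216:
216: 0
231: 3  (via 216)
223: 7  (via 216)
203: 10  (via 231)
225: 17  (via 231)
256: 21  (via 203)
204: 23  (via 225)
209: 25  (via 231)
238: 31  (via 204)
Shortest route: 216 → 231 → 225 → 204 → 238 = 31 s.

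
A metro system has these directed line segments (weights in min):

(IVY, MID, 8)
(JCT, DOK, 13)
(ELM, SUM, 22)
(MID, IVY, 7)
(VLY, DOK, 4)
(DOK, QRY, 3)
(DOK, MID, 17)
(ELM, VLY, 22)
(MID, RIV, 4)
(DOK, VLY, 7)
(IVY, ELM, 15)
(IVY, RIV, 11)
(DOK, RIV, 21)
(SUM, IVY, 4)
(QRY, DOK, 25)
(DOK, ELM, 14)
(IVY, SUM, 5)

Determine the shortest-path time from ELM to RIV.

37 min

Compare a few routes:
ELM - SUM - IVY - RIV: 22+4+11 = 37
ELM - SUM - IVY - MID - RIV: 22+4+8+4 = 38
Cheapest is ELM - SUM - IVY - RIV at 37 min.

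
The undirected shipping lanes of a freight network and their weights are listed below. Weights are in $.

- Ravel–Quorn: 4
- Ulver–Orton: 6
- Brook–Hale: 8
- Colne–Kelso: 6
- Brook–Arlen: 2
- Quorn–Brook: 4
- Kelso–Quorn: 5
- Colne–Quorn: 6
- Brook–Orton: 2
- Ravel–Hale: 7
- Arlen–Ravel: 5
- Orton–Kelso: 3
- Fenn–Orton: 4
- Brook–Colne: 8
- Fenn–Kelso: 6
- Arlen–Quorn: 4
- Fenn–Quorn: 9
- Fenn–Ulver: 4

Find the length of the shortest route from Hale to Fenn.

$14

Candidate routes:
Hale - Ravel - Arlen - Brook - Orton - Fenn: 7+5+2+2+4 = 20
Hale - Brook - Orton - Kelso - Fenn: 8+2+3+6 = 19
Hale - Brook - Orton - Ulver - Fenn: 8+2+6+4 = 20
Hale - Brook - Orton - Fenn: 8+2+4 = 14
The minimum is $14 via Hale - Brook - Orton - Fenn.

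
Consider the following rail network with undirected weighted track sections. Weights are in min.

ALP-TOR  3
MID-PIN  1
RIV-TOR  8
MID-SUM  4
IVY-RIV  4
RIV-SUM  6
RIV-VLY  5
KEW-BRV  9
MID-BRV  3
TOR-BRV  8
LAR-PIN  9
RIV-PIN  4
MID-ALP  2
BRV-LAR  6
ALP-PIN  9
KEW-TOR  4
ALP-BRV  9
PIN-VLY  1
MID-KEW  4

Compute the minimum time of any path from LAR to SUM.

Candidate routes:
LAR–PIN–RIV–SUM: 9+4+6 = 19
LAR–BRV–MID–SUM: 6+3+4 = 13
LAR–PIN–MID–SUM: 9+1+4 = 14
LAR–BRV–MID–PIN–RIV–SUM: 6+3+1+4+6 = 20
The minimum is 13 min via LAR–BRV–MID–SUM.

13 min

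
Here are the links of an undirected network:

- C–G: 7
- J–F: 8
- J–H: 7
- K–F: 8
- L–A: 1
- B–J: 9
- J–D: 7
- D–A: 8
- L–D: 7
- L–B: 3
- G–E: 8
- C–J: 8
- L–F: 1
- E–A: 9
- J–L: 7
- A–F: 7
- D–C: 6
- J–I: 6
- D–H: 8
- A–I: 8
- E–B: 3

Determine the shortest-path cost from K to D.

16

Settle nodes by increasing distance from K:
K: 0
F: 8  (via K)
L: 9  (via F)
A: 10  (via L)
B: 12  (via L)
E: 15  (via B)
D: 16  (via L)
Shortest route: K → F → L → D = 16.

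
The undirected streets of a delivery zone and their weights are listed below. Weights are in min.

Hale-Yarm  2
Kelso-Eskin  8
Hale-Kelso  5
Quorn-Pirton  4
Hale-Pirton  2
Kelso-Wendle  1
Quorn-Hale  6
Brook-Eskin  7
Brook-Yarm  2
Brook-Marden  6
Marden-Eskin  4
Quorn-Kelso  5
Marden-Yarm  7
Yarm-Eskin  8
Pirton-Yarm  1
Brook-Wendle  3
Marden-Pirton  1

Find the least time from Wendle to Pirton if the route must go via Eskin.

Best Wendle to Eskin: Wendle → Kelso → Eskin costing 9
Shortest Eskin→Pirton: Eskin → Marden → Pirton = 5
Total via Eskin: 9 + 5 = 14 min.

14 min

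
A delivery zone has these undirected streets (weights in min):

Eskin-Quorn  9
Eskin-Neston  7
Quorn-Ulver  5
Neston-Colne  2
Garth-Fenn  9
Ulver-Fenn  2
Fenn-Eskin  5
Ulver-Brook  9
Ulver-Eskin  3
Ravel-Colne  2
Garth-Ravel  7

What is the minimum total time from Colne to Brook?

Candidate routes:
Colne - Neston - Eskin - Quorn - Ulver - Brook: 2+7+9+5+9 = 32
Colne - Neston - Eskin - Ulver - Brook: 2+7+3+9 = 21
Colne - Ravel - Garth - Fenn - Ulver - Brook: 2+7+9+2+9 = 29
Colne - Neston - Eskin - Fenn - Ulver - Brook: 2+7+5+2+9 = 25
The minimum is 21 min via Colne - Neston - Eskin - Ulver - Brook.

21 min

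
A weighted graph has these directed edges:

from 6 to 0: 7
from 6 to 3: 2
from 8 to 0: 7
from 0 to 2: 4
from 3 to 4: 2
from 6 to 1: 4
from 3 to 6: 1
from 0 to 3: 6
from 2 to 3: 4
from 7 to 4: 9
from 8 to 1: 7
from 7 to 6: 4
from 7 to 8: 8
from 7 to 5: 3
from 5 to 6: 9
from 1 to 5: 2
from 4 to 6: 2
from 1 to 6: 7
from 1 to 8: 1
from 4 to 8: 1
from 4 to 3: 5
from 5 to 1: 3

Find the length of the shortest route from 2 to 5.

Enumerating some paths:
2–3–6–1–5: 4+1+4+2 = 11
2–3–4–8–1–5: 4+2+1+7+2 = 16
2–3–4–6–1–5: 4+2+2+4+2 = 14
Cheapest is 2–3–6–1–5 at 11.

11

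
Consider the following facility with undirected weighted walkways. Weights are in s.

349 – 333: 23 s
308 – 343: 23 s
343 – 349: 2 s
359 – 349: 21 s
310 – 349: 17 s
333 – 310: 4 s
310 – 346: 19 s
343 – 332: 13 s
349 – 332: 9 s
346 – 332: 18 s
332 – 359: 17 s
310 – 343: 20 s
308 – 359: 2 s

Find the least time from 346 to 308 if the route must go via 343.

52 s

Best 346 to 343: 346 → 332 → 349 → 343 costing 29
Shortest 343→308: 343 → 308 = 23
Total via 343: 29 + 23 = 52 s.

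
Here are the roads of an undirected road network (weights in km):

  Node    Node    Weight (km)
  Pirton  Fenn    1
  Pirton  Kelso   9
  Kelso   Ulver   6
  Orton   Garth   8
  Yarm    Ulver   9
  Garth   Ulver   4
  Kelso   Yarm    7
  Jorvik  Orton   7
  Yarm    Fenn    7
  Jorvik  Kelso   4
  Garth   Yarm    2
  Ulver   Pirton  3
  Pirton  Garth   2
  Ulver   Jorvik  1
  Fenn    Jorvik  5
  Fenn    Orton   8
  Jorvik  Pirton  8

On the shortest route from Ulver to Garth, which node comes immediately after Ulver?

Garth

Compare a few routes:
Ulver - Garth: 4 = 4
Ulver - Jorvik - Fenn - Pirton - Garth: 1+5+1+2 = 9
Ulver - Pirton - Garth: 3+2 = 5
The minimum is 4 km via Ulver - Garth.
So from Ulver the first move is to Garth.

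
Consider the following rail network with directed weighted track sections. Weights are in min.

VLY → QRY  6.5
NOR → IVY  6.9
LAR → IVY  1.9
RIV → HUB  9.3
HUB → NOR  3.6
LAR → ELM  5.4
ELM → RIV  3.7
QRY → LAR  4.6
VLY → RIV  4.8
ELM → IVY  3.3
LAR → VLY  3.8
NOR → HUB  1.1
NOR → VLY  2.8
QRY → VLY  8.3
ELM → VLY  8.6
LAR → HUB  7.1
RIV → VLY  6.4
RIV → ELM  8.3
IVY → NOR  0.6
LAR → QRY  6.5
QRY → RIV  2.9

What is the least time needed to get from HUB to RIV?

11.2 min

Enumerating some paths:
HUB–NOR–VLY–RIV: 3.6+2.8+4.8 = 11.2
HUB–NOR–VLY–QRY–RIV: 3.6+2.8+6.5+2.9 = 15.8
The minimum is 11.2 min via HUB–NOR–VLY–RIV.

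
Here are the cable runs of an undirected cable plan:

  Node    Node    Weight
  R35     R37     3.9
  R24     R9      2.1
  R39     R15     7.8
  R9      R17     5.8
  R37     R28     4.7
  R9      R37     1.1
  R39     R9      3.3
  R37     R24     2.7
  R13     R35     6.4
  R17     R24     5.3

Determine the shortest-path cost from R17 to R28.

Enumerating some paths:
R17 - R9 - R24 - R37 - R28: 5.8+2.1+2.7+4.7 = 15.3
R17 - R9 - R37 - R28: 5.8+1.1+4.7 = 11.6
R17 - R24 - R37 - R28: 5.3+2.7+4.7 = 12.7
R17 - R24 - R9 - R37 - R28: 5.3+2.1+1.1+4.7 = 13.2
Cheapest is R17 - R9 - R37 - R28 at 11.6.

11.6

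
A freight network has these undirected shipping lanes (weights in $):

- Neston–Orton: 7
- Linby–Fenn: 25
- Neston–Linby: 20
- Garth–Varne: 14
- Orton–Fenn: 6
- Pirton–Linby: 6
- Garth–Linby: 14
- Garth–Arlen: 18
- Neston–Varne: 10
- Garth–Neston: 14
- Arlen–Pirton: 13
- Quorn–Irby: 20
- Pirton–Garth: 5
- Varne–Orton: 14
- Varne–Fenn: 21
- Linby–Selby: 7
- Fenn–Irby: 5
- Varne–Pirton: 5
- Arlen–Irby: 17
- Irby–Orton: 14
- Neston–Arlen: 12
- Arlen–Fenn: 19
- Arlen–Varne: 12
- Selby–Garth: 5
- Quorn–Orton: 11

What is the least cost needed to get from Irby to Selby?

Settle nodes by increasing distance from Irby:
Irby: 0
Fenn: 5  (via Irby)
Orton: 11  (via Fenn)
Arlen: 17  (via Irby)
Neston: 18  (via Orton)
Quorn: 20  (via Irby)
Varne: 25  (via Orton)
Linby: 30  (via Fenn)
Pirton: 30  (via Arlen)
Garth: 32  (via Neston)
Selby: 37  (via Linby)
Shortest route: Irby–Fenn–Linby–Selby = $37.

$37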